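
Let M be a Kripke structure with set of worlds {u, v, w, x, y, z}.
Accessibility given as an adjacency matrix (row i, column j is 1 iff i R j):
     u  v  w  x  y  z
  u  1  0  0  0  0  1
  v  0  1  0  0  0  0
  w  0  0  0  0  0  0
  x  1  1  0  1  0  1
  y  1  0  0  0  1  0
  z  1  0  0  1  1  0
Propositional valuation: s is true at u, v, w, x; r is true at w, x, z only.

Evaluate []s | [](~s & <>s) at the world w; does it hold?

At w: []s is true, [](~s & <>s) is true, so []s | [](~s & <>s) is true.
  At w: no accessible worlds, so []s holds vacuously.
  At w: no accessible worlds, so [](~s & <>s) holds vacuously.

Yes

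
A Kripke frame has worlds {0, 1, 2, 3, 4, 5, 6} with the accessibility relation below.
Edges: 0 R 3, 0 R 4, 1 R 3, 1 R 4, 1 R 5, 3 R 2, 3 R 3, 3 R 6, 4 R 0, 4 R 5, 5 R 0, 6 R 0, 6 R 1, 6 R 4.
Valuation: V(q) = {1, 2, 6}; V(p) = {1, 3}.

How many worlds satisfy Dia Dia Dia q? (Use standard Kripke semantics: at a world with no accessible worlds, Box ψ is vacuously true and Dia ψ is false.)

Let φ = Dia Dia Dia q. Evaluate φ at each world:
  0 (successors {3, 4}): φ is true.
  1 (successors {3, 4, 5}): φ is true.
  2 (successors ∅): φ is false.
  3 (successors {2, 3, 6}): φ is true.
  4 (successors {0, 5}): φ is true.
  5 (successors {0}): φ is true.
  6 (successors {0, 1, 4}): φ is true.
For instance, at 0:
  At 0: Dia Dia Dia q requires Dia Dia q at some successor in {3, 4}.
    Dia Dia q holds at 3, so Dia Dia Dia q is true at 0.
      At 3: Dia Dia q requires Dia q at some successor in {2, 3, 6}.
        Dia q holds at 3, so Dia Dia q is true at 3.
Satisfying worlds: {0, 1, 3, 4, 5, 6}

6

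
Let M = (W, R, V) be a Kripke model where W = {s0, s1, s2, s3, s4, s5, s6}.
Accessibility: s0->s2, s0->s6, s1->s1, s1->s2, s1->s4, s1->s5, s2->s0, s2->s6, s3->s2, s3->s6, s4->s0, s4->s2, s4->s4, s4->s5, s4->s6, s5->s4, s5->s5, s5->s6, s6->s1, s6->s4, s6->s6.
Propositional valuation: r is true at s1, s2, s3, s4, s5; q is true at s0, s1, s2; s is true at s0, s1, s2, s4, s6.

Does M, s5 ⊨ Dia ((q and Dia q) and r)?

No

Recall that Dia ψ holds at a world iff ψ holds at some accessible world.
At s5: Dia ((q and Dia q) and r) requires (q and Dia q) and r at some successor in {s4, s5, s6}.
  At s4: (q and Dia q) and r is false.
  At s5: (q and Dia q) and r is false.
  At s6: (q and Dia q) and r is false.
So Dia ((q and Dia q) and r) is false at s5.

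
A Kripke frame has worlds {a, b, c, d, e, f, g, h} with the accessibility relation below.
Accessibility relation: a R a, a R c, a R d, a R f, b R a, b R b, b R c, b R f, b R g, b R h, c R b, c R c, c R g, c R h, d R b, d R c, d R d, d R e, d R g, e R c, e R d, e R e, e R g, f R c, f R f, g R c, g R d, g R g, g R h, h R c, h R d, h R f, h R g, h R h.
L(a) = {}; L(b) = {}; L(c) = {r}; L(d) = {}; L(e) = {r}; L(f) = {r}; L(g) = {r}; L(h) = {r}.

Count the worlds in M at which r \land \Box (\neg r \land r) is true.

Let φ = r \land \Box (\neg r \land r). Evaluate φ at each world:
  a (successors {a, c, d, f}): φ is false.
  b (successors {a, b, c, f, g, h}): φ is false.
  c (successors {b, c, g, h}): φ is false.
  d (successors {b, c, d, e, g}): φ is false.
  e (successors {c, d, e, g}): φ is false.
  f (successors {c, f}): φ is false.
  g (successors {c, d, g, h}): φ is false.
  h (successors {c, d, f, g, h}): φ is false.
For instance, at h:
  At h: r is true, \Box (\neg r \land r) is false, so r \land \Box (\neg r \land r) is false.
    At h: \Box (\neg r \land r) requires \neg r \land r at every successor {c, d, f, g, h}.
      \neg r \land r fails at c, so \Box (\neg r \land r) is false at h.
Satisfying worlds: none.

0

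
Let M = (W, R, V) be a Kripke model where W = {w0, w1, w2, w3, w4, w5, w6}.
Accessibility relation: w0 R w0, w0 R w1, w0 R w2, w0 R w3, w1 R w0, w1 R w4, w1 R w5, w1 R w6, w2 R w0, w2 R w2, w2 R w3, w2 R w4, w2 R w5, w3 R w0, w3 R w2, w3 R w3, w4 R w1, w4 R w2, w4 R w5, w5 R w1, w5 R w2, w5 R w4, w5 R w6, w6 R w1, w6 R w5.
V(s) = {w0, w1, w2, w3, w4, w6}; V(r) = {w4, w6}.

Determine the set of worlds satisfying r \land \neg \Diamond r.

w4, w6

Recall that \Diamond ψ holds at a world iff ψ holds at some accessible world.
Let φ = r \land \neg \Diamond r. Evaluate φ at each world:
  w0 (successors {w0, w1, w2, w3}): φ is false.
  w1 (successors {w0, w4, w5, w6}): φ is false.
  w2 (successors {w0, w2, w3, w4, w5}): φ is false.
  w3 (successors {w0, w2, w3}): φ is false.
  w4 (successors {w1, w2, w5}): φ is true.
  w5 (successors {w1, w2, w4, w6}): φ is false.
  w6 (successors {w1, w5}): φ is true.
For instance, at w3:
  At w3: r is false, \neg \Diamond r is true, so r \land \neg \Diamond r is false.
    At w3: \Diamond r is false, so \neg \Diamond r is true.
      At w3: \Diamond r requires r at some successor in {w0, w2, w3}.
        At w0: r is false.
        At w2: r is false.
        At w3: r is false.
      So \Diamond r is false at w3.
Satisfying worlds: {w4, w6}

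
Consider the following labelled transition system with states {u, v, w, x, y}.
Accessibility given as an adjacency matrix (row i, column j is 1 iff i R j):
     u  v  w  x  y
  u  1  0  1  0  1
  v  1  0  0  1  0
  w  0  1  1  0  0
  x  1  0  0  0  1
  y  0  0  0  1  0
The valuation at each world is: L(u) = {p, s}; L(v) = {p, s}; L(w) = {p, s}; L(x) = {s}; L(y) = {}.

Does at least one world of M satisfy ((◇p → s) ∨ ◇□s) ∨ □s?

Recall that □ψ holds at a world iff ψ holds at every accessible world, and ◇ψ holds iff ψ holds at some accessible world.
Let φ = ((◇p → s) ∨ ◇□s) ∨ □s. Evaluate φ at each world:
  u (successors {u, w, y}): φ is true.
  v (successors {u, x}): φ is true.
  w (successors {v, w}): φ is true.
  x (successors {u, y}): φ is true.
  y (successors {x}): φ is true.
Detail at u (witness):
  At u: (◇p → s) ∨ ◇□s is true, □s is false, so ((◇p → s) ∨ ◇□s) ∨ □s is true.
    At u: ◇p → s is true, ◇□s is true, so (◇p → s) ∨ ◇□s is true.
      At u: ◇p is true, s is true, so ◇p → s is true.
      At u: ◇□s requires □s at some successor in {u, w, y}.
        □s holds at w, so ◇□s is true at u.
    At u: □s requires s at every successor {u, w, y}.
      s fails at y, so □s is false at u.

Yes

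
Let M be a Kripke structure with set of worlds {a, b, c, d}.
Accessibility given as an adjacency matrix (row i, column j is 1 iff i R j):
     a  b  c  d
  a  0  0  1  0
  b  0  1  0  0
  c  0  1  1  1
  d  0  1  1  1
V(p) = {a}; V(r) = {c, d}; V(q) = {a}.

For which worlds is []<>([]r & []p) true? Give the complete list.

none

Let φ = []<>([]r & []p). Evaluate φ at each world:
  a (successors {c}): φ is false.
  b (successors {b}): φ is false.
  c (successors {b, c, d}): φ is false.
  d (successors {b, c, d}): φ is false.
For instance, at c:
  At c: []<>([]r & []p) requires <>([]r & []p) at every successor {b, c, d}.
    <>([]r & []p) fails at b, so []<>([]r & []p) is false at c.
      At b: <>([]r & []p) requires []r & []p at some successor in {b}.
        At b: []r & []p is false.
      So <>([]r & []p) is false at b.
Satisfying worlds: none.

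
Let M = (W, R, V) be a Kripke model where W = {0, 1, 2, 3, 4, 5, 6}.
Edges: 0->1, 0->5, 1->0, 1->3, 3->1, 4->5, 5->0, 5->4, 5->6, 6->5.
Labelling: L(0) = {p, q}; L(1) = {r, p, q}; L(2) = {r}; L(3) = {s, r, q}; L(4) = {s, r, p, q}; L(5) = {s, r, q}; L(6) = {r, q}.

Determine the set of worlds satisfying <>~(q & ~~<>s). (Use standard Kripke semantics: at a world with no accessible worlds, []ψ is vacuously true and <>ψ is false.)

1

Let φ = <>~(q & ~~<>s). Evaluate φ at each world:
  0 (successors {1, 5}): φ is false.
  1 (successors {0, 3}): φ is true.
  2 (successors ∅): φ is false.
  3 (successors {1}): φ is false.
  4 (successors {5}): φ is false.
  5 (successors {0, 4, 6}): φ is false.
  6 (successors {5}): φ is false.
For instance, at 5:
  At 5: <>~(q & ~~<>s) requires ~(q & ~~<>s) at some successor in {0, 4, 6}.
    At 0: ~(q & ~~<>s) is false.
    At 4: ~(q & ~~<>s) is false.
    At 6: ~(q & ~~<>s) is false.
  So <>~(q & ~~<>s) is false at 5.
Satisfying worlds: {1}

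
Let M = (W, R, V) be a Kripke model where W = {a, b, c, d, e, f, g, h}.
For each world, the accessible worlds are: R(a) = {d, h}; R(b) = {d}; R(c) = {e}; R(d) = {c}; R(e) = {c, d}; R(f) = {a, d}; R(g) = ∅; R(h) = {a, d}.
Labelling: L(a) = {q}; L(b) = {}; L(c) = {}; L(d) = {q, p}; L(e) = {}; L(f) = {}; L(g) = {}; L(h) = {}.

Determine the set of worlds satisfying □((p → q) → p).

Let φ = □((p → q) → p). Evaluate φ at each world:
  a (successors {d, h}): φ is false.
  b (successors {d}): φ is true.
  c (successors {e}): φ is false.
  d (successors {c}): φ is false.
  e (successors {c, d}): φ is false.
  f (successors {a, d}): φ is false.
  g (successors ∅): φ is true.
  h (successors {a, d}): φ is false.
For instance, at e:
  At e: □((p → q) → p) requires (p → q) → p at every successor {c, d}.
    (p → q) → p fails at c, so □((p → q) → p) is false at e.
Satisfying worlds: {b, g}

b, g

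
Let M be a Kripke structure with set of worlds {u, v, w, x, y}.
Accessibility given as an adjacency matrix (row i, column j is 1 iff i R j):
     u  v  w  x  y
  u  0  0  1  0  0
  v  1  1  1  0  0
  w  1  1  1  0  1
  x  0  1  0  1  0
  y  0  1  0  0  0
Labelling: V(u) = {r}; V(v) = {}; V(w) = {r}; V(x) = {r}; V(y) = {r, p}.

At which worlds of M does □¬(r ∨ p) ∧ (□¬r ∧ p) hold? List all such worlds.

y

Let φ = □¬(r ∨ p) ∧ (□¬r ∧ p). Evaluate φ at each world:
  u (successors {w}): φ is false.
  v (successors {u, v, w}): φ is false.
  w (successors {u, v, w, y}): φ is false.
  x (successors {v, x}): φ is false.
  y (successors {v}): φ is true.
For instance, at x:
  At x: □¬(r ∨ p) is false, □¬r ∧ p is false, so □¬(r ∨ p) ∧ (□¬r ∧ p) is false.
    At x: □¬(r ∨ p) requires ¬(r ∨ p) at every successor {v, x}.
      ¬(r ∨ p) fails at x, so □¬(r ∨ p) is false at x.
    At x: □¬r is false, p is false, so □¬r ∧ p is false.
      At x: □¬r requires ¬r at every successor {v, x}.
        ¬r fails at x, so □¬r is false at x.
Satisfying worlds: {y}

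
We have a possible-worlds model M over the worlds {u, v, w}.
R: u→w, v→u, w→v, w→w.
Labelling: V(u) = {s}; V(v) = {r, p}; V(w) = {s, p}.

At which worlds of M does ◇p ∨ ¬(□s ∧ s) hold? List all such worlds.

u, v, w

Recall that □ψ holds at a world iff ψ holds at every accessible world, and ◇ψ holds iff ψ holds at some accessible world.
Let φ = ◇p ∨ ¬(□s ∧ s). Evaluate φ at each world:
  u (successors {w}): φ is true.
  v (successors {u}): φ is true.
  w (successors {v, w}): φ is true.
For instance, at u:
  At u: ◇p is true, ¬(□s ∧ s) is false, so ◇p ∨ ¬(□s ∧ s) is true.
    At u: ◇p requires p at some successor in {w}.
      p holds at w, so ◇p is true at u.
    At u: □s ∧ s is true, so ¬(□s ∧ s) is false.
      At u: □s is true, s is true, so □s ∧ s is true.
Satisfying worlds: {u, v, w}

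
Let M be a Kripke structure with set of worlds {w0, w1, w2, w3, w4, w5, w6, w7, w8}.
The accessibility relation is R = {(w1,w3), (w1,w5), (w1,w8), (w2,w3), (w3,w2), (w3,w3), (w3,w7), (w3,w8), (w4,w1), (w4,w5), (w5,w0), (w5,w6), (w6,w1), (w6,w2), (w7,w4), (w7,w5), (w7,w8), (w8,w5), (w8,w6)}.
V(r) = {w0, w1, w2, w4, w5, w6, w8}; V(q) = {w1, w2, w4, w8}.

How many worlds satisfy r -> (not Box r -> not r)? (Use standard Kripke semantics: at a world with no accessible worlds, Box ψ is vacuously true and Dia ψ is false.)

7

Recall that Box ψ holds at a world iff ψ holds at every accessible world, and Dia ψ holds iff ψ holds at some accessible world.
Let φ = r -> (not Box r -> not r). Evaluate φ at each world:
  w0 (successors ∅): φ is true.
  w1 (successors {w3, w5, w8}): φ is false.
  w2 (successors {w3}): φ is false.
  w3 (successors {w2, w3, w7, w8}): φ is true.
  w4 (successors {w1, w5}): φ is true.
  w5 (successors {w0, w6}): φ is true.
  w6 (successors {w1, w2}): φ is true.
  w7 (successors {w4, w5, w8}): φ is true.
  w8 (successors {w5, w6}): φ is true.
For instance, at w7:
  At w7: r is false, not Box r -> not r is true, so r -> (not Box r -> not r) is true.
    At w7: not Box r is false, not r is true, so not Box r -> not r is true.
      At w7: Box r is true, so not Box r is false.
Satisfying worlds: {w0, w3, w4, w5, w6, w7, w8}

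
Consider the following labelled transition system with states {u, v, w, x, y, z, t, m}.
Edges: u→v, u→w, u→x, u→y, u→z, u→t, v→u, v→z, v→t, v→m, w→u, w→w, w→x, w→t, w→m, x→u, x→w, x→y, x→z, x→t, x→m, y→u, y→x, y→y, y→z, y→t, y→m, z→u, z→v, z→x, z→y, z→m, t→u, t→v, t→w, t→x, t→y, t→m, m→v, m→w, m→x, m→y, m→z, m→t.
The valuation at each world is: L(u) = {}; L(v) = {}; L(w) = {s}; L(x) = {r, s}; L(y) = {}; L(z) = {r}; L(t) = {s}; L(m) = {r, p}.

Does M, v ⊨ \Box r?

At v: \Box r requires r at every successor {u, z, t, m}.
  r fails at u, so \Box r is false at v.

No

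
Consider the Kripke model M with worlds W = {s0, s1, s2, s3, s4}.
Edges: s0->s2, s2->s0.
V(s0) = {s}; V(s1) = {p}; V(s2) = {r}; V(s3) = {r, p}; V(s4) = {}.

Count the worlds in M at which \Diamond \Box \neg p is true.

Let φ = \Diamond \Box \neg p. Evaluate φ at each world:
  s0 (successors {s2}): φ is true.
  s1 (successors ∅): φ is false.
  s2 (successors {s0}): φ is true.
  s3 (successors ∅): φ is false.
  s4 (successors ∅): φ is false.
For instance, at s2:
  At s2: \Diamond \Box \neg p requires \Box \neg p at some successor in {s0}.
    \Box \neg p holds at s0, so \Diamond \Box \neg p is true at s2.
      At s0: \Box \neg p requires \neg p at every successor {s2}.
        At s2: \neg p is true.
      So \Box \neg p is true at s0.
Satisfying worlds: {s0, s2}

2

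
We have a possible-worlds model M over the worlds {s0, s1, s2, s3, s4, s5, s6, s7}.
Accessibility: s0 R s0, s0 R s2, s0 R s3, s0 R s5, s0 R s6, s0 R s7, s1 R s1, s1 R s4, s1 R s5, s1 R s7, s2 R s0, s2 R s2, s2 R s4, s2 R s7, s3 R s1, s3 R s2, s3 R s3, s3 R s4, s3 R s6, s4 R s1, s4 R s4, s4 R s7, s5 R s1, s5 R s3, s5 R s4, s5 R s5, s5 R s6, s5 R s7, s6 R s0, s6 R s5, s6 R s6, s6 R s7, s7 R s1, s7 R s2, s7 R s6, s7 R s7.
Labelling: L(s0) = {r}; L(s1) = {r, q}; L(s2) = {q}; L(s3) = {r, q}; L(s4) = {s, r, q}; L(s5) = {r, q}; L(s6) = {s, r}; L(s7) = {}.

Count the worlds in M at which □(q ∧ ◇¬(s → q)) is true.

0

Let φ = □(q ∧ ◇¬(s → q)). Evaluate φ at each world:
  s0 (successors {s0, s2, s3, s5, s6, s7}): φ is false.
  s1 (successors {s1, s4, s5, s7}): φ is false.
  s2 (successors {s0, s2, s4, s7}): φ is false.
  s3 (successors {s1, s2, s3, s4, s6}): φ is false.
  s4 (successors {s1, s4, s7}): φ is false.
  s5 (successors {s1, s3, s4, s5, s6, s7}): φ is false.
  s6 (successors {s0, s5, s6, s7}): φ is false.
  s7 (successors {s1, s2, s6, s7}): φ is false.
For instance, at s3:
  At s3: □(q ∧ ◇¬(s → q)) requires q ∧ ◇¬(s → q) at every successor {s1, s2, s3, s4, s6}.
    q ∧ ◇¬(s → q) fails at s1, so □(q ∧ ◇¬(s → q)) is false at s3.
      At s1: q is true, ◇¬(s → q) is false, so q ∧ ◇¬(s → q) is false.
Satisfying worlds: none.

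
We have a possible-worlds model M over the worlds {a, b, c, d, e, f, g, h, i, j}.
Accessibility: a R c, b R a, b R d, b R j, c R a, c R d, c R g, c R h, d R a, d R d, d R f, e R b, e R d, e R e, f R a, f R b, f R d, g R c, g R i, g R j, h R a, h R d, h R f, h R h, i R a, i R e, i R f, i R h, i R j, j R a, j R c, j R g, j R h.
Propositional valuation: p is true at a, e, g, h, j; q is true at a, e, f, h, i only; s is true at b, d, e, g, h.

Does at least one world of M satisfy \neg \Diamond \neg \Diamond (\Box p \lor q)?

Yes

Let φ = \neg \Diamond \neg \Diamond (\Box p \lor q). Evaluate φ at each world:
  a (successors {c}): φ is true.
  b (successors {a, d, j}): φ is false.
  c (successors {a, d, g, h}): φ is false.
  d (successors {a, d, f}): φ is false.
  e (successors {b, d, e}): φ is true.
  f (successors {a, b, d}): φ is false.
  g (successors {c, i, j}): φ is true.
  h (successors {a, d, f, h}): φ is false.
  i (successors {a, e, f, h, j}): φ is false.
  j (successors {a, c, g, h}): φ is false.
Detail at a (witness):
  At a: \Diamond \neg \Diamond (\Box p \lor q) is false, so \neg \Diamond \neg \Diamond (\Box p \lor q) is true.
    At a: \Diamond \neg \Diamond (\Box p \lor q) requires \neg \Diamond (\Box p \lor q) at some successor in {c}.
      At c: \neg \Diamond (\Box p \lor q) is false.
    So \Diamond \neg \Diamond (\Box p \lor q) is false at a.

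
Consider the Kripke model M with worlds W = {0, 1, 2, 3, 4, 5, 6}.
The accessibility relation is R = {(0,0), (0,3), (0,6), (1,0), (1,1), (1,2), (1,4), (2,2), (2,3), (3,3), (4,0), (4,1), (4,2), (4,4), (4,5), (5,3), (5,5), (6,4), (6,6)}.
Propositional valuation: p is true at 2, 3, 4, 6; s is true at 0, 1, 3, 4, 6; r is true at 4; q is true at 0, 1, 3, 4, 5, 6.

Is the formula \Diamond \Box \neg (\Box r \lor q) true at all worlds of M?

No

Let φ = \Diamond \Box \neg (\Box r \lor q). Evaluate φ at each world:
  0 (successors {0, 3, 6}): φ is false.
  1 (successors {0, 1, 2, 4}): φ is false.
  2 (successors {2, 3}): φ is false.
  3 (successors {3}): φ is false.
  4 (successors {0, 1, 2, 4, 5}): φ is false.
  5 (successors {3, 5}): φ is false.
  6 (successors {4, 6}): φ is false.
Detail at 0 (counterexample):
  At 0: \Diamond \Box \neg (\Box r \lor q) requires \Box \neg (\Box r \lor q) at some successor in {0, 3, 6}.
    At 0: \Box \neg (\Box r \lor q) is false.
    At 3: \Box \neg (\Box r \lor q) is false.
    At 6: \Box \neg (\Box r \lor q) is false.
  So \Diamond \Box \neg (\Box r \lor q) is false at 0.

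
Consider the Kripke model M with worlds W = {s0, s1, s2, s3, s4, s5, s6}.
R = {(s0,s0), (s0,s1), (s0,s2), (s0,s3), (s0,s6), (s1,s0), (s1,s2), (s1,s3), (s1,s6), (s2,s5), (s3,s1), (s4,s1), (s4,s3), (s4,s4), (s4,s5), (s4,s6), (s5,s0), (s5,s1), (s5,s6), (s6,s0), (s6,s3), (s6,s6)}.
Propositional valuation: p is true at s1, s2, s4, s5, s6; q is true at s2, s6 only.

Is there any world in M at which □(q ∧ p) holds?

No

Recall that □ψ holds at a world iff ψ holds at every accessible world, and ◇ψ holds iff ψ holds at some accessible world.
Let φ = □(q ∧ p). Evaluate φ at each world:
  s0 (successors {s0, s1, s2, s3, s6}): φ is false.
  s1 (successors {s0, s2, s3, s6}): φ is false.
  s2 (successors {s5}): φ is false.
  s3 (successors {s1}): φ is false.
  s4 (successors {s1, s3, s4, s5, s6}): φ is false.
  s5 (successors {s0, s1, s6}): φ is false.
  s6 (successors {s0, s3, s6}): φ is false.
For instance, at s5:
  At s5: □(q ∧ p) requires q ∧ p at every successor {s0, s1, s6}.
    q ∧ p fails at s0, so □(q ∧ p) is false at s5.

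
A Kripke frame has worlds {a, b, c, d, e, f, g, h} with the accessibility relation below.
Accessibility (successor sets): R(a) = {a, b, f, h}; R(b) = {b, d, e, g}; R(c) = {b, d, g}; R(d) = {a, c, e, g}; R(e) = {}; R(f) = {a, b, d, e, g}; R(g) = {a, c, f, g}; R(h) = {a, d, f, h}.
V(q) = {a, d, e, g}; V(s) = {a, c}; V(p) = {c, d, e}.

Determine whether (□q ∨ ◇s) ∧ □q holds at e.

Yes

At e: □q ∨ ◇s is true, □q is true, so (□q ∨ ◇s) ∧ □q is true.
  At e: □q is true, ◇s is false, so □q ∨ ◇s is true.
    At e: no accessible worlds, so □q holds vacuously.
    At e: no accessible worlds, so ◇s is false.
  At e: no accessible worlds, so □q holds vacuously.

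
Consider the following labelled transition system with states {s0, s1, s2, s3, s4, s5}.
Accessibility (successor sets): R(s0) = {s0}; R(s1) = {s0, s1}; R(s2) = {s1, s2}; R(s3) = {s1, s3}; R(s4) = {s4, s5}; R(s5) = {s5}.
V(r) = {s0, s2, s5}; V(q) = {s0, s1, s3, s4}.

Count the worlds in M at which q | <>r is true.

6

Let φ = q | <>r. Evaluate φ at each world:
  s0 (successors {s0}): φ is true.
  s1 (successors {s0, s1}): φ is true.
  s2 (successors {s1, s2}): φ is true.
  s3 (successors {s1, s3}): φ is true.
  s4 (successors {s4, s5}): φ is true.
  s5 (successors {s5}): φ is true.
For instance, at s3:
  At s3: q is true, <>r is false, so q | <>r is true.
    At s3: <>r requires r at some successor in {s1, s3}.
      At s1: r is false.
      At s3: r is false.
    So <>r is false at s3.
Satisfying worlds: {s0, s1, s2, s3, s4, s5}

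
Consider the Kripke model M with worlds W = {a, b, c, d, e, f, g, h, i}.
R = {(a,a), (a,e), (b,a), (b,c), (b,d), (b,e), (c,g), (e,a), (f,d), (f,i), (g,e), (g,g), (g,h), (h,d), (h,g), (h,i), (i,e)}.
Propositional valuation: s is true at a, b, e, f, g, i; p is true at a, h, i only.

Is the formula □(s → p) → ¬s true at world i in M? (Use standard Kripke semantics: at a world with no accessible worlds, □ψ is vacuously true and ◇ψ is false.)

Yes

At i: □(s → p) is false, ¬s is false, so □(s → p) → ¬s is true.
  At i: □(s → p) requires s → p at every successor {e}.
    s → p fails at e, so □(s → p) is false at i.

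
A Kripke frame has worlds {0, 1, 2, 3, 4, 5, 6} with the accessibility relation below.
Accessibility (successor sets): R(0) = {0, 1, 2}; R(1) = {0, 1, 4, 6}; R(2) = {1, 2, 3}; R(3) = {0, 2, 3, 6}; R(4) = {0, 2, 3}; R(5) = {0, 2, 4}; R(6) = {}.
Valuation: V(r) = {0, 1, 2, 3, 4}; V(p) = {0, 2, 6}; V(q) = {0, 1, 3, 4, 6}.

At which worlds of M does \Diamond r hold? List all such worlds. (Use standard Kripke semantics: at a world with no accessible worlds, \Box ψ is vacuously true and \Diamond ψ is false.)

0, 1, 2, 3, 4, 5

Let φ = \Diamond r. Evaluate φ at each world:
  0 (successors {0, 1, 2}): φ is true.
  1 (successors {0, 1, 4, 6}): φ is true.
  2 (successors {1, 2, 3}): φ is true.
  3 (successors {0, 2, 3, 6}): φ is true.
  4 (successors {0, 2, 3}): φ is true.
  5 (successors {0, 2, 4}): φ is true.
  6 (successors ∅): φ is false.
For instance, at 4:
  At 4: \Diamond r requires r at some successor in {0, 2, 3}.
    r holds at 0, so \Diamond r is true at 4.
Satisfying worlds: {0, 1, 2, 3, 4, 5}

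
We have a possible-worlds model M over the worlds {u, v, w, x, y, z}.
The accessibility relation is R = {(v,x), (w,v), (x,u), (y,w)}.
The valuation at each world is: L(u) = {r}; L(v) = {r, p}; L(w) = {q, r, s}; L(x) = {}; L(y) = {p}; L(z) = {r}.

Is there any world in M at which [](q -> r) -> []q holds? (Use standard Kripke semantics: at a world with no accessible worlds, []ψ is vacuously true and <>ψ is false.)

Yes

Recall that []ψ holds at a world iff ψ holds at every accessible world, and <>ψ holds iff ψ holds at some accessible world.
Let φ = [](q -> r) -> []q. Evaluate φ at each world:
  u (successors ∅): φ is true.
  v (successors {x}): φ is false.
  w (successors {v}): φ is false.
  x (successors {u}): φ is false.
  y (successors {w}): φ is true.
  z (successors ∅): φ is true.
Detail at u (witness):
  At u: [](q -> r) is true, []q is true, so [](q -> r) -> []q is true.
    At u: no accessible worlds, so [](q -> r) holds vacuously.
    At u: no accessible worlds, so []q holds vacuously.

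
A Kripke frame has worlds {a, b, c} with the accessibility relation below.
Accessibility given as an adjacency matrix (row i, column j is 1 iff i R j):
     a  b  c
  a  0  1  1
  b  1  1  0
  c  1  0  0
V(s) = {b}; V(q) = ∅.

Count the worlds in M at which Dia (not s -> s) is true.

Recall that Dia ψ holds at a world iff ψ holds at some accessible world.
Let φ = Dia (not s -> s). Evaluate φ at each world:
  a (successors {b, c}): φ is true.
  b (successors {a, b}): φ is true.
  c (successors {a}): φ is false.
For instance, at b:
  At b: Dia (not s -> s) requires not s -> s at some successor in {a, b}.
    not s -> s holds at b, so Dia (not s -> s) is true at b.
Satisfying worlds: {a, b}

2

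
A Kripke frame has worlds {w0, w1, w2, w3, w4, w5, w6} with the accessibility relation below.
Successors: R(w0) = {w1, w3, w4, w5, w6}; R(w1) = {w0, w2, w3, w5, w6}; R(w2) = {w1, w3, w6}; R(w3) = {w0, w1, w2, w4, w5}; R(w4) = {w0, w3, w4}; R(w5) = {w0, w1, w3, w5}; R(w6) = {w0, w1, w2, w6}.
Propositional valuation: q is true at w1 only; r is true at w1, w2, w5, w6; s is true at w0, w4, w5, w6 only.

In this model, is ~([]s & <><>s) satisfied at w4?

At w4: []s & <><>s is false, so ~([]s & <><>s) is true.
  At w4: []s is false, <><>s is true, so []s & <><>s is false.
    At w4: []s requires s at every successor {w0, w3, w4}.
      s fails at w3, so []s is false at w4.
    At w4: <><>s requires <>s at some successor in {w0, w3, w4}.
      <>s holds at w0, so <><>s is true at w4.

Yes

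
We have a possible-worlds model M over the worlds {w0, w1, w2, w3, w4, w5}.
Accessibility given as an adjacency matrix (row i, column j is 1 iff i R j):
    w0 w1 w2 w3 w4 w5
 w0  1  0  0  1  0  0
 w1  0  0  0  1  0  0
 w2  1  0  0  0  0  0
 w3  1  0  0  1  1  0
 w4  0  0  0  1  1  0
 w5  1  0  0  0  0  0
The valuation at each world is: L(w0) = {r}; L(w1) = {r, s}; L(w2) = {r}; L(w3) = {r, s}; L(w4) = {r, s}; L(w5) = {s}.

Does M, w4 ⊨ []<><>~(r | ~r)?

No

Recall that []ψ holds at a world iff ψ holds at every accessible world, and <>ψ holds iff ψ holds at some accessible world.
At w4: []<><>~(r | ~r) requires <><>~(r | ~r) at every successor {w3, w4}.
  <><>~(r | ~r) fails at w3, so []<><>~(r | ~r) is false at w4.
    At w3: <><>~(r | ~r) requires <>~(r | ~r) at some successor in {w0, w3, w4}.
      At w0: <>~(r | ~r) is false.
      At w3: <>~(r | ~r) is false.
      At w4: <>~(r | ~r) is false.
    So <><>~(r | ~r) is false at w3.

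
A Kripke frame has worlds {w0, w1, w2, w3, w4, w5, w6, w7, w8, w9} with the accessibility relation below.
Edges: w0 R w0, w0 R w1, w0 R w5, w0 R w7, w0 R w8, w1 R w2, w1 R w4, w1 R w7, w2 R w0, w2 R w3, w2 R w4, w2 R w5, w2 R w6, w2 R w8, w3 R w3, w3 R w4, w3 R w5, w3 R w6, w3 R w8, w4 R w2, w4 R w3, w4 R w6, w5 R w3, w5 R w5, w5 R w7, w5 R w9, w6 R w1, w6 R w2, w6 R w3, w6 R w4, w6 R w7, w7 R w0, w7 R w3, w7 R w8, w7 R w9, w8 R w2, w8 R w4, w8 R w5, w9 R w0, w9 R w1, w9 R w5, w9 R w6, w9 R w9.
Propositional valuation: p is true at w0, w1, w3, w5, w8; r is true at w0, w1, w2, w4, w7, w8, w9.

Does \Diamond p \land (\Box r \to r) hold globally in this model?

No

Let φ = \Diamond p \land (\Box r \to r). Evaluate φ at each world:
  w0 (successors {w0, w1, w5, w7, w8}): φ is true.
  w1 (successors {w2, w4, w7}): φ is false.
  w2 (successors {w0, w3, w4, w5, w6, w8}): φ is true.
  w3 (successors {w3, w4, w5, w6, w8}): φ is true.
  w4 (successors {w2, w3, w6}): φ is true.
  w5 (successors {w3, w5, w7, w9}): φ is true.
  w6 (successors {w1, w2, w3, w4, w7}): φ is true.
  w7 (successors {w0, w3, w8, w9}): φ is true.
  w8 (successors {w2, w4, w5}): φ is true.
  w9 (successors {w0, w1, w5, w6, w9}): φ is true.
Detail at w1 (counterexample):
  At w1: \Diamond p is false, \Box r \to r is true, so \Diamond p \land (\Box r \to r) is false.
    At w1: \Diamond p requires p at some successor in {w2, w4, w7}.
      At w2: p is false.
      At w4: p is false.
      At w7: p is false.
    So \Diamond p is false at w1.
    At w1: \Box r is true, r is true, so \Box r \to r is true.
      At w1: \Box r requires r at every successor {w2, w4, w7}.
        At w2: r is true.
        At w4: r is true.
        At w7: r is true.
      So \Box r is true at w1.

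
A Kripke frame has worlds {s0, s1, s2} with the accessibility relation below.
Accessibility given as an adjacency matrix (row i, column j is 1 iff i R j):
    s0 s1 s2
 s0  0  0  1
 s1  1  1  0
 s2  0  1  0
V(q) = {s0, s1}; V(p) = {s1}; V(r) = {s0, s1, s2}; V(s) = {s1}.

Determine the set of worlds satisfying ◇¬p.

s0, s1

Recall that ◇ψ holds at a world iff ψ holds at some accessible world.
Let φ = ◇¬p. Evaluate φ at each world:
  s0 (successors {s2}): φ is true.
  s1 (successors {s0, s1}): φ is true.
  s2 (successors {s1}): φ is false.
For instance, at s2:
  At s2: ◇¬p requires ¬p at some successor in {s1}.
    At s1: ¬p is false.
  So ◇¬p is false at s2.
Satisfying worlds: {s0, s1}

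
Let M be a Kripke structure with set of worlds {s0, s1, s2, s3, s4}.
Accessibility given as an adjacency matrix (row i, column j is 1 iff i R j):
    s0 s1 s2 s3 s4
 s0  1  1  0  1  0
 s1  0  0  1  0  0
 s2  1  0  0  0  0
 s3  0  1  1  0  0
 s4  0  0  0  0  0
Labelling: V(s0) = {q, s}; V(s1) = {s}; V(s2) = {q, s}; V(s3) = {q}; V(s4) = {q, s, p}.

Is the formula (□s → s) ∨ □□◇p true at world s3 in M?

No

At s3: □s → s is false, □□◇p is false, so (□s → s) ∨ □□◇p is false.
  At s3: □s is true, s is false, so □s → s is false.
    At s3: □s requires s at every successor {s1, s2}.
      At s1: s is true.
      At s2: s is true.
    So □s is true at s3.
  At s3: □□◇p requires □◇p at every successor {s1, s2}.
    □◇p fails at s1, so □□◇p is false at s3.
      At s1: □◇p requires ◇p at every successor {s2}.
        ◇p fails at s2, so □◇p is false at s1.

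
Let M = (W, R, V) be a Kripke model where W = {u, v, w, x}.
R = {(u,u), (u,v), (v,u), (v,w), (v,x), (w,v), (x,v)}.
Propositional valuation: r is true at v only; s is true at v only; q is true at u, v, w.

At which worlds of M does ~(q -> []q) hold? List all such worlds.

Let φ = ~(q -> []q). Evaluate φ at each world:
  u (successors {u, v}): φ is false.
  v (successors {u, w, x}): φ is true.
  w (successors {v}): φ is false.
  x (successors {v}): φ is false.
For instance, at w:
  At w: q -> []q is true, so ~(q -> []q) is false.
    At w: q is true, []q is true, so q -> []q is true.
      At w: []q requires q at every successor {v}.
        At v: q is true.
      So []q is true at w.
Satisfying worlds: {v}

v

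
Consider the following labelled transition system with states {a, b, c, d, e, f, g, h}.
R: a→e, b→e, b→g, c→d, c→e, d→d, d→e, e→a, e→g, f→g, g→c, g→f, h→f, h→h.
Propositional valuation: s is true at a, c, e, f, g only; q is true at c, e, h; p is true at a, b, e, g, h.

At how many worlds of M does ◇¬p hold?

4

Let φ = ◇¬p. Evaluate φ at each world:
  a (successors {e}): φ is false.
  b (successors {e, g}): φ is false.
  c (successors {d, e}): φ is true.
  d (successors {d, e}): φ is true.
  e (successors {a, g}): φ is false.
  f (successors {g}): φ is false.
  g (successors {c, f}): φ is true.
  h (successors {f, h}): φ is true.
For instance, at e:
  At e: ◇¬p requires ¬p at some successor in {a, g}.
    At a: ¬p is false.
    At g: ¬p is false.
  So ◇¬p is false at e.
Satisfying worlds: {c, d, g, h}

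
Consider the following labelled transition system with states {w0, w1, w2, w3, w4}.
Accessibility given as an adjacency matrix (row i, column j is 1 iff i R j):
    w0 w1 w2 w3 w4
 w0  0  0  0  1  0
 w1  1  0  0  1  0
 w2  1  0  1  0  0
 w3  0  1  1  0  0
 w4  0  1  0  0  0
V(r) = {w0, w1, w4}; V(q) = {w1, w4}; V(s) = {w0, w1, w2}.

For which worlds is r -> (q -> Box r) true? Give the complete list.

w0, w2, w3, w4

Recall that Box ψ holds at a world iff ψ holds at every accessible world, and Dia ψ holds iff ψ holds at some accessible world.
Let φ = r -> (q -> Box r). Evaluate φ at each world:
  w0 (successors {w3}): φ is true.
  w1 (successors {w0, w3}): φ is false.
  w2 (successors {w0, w2}): φ is true.
  w3 (successors {w1, w2}): φ is true.
  w4 (successors {w1}): φ is true.
For instance, at w2:
  At w2: r is false, q -> Box r is true, so r -> (q -> Box r) is true.
    At w2: q is false, Box r is false, so q -> Box r is true.
      At w2: Box r requires r at every successor {w0, w2}.
        r fails at w2, so Box r is false at w2.
Satisfying worlds: {w0, w2, w3, w4}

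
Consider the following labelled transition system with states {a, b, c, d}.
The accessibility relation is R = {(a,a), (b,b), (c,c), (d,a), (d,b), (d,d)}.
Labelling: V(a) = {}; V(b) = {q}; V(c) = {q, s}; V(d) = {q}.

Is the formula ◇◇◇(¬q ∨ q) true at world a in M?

At a: ◇◇◇(¬q ∨ q) requires ◇◇(¬q ∨ q) at some successor in {a}.
  ◇◇(¬q ∨ q) holds at a, so ◇◇◇(¬q ∨ q) is true at a.
    At a: ◇◇(¬q ∨ q) requires ◇(¬q ∨ q) at some successor in {a}.
      ◇(¬q ∨ q) holds at a, so ◇◇(¬q ∨ q) is true at a.

Yes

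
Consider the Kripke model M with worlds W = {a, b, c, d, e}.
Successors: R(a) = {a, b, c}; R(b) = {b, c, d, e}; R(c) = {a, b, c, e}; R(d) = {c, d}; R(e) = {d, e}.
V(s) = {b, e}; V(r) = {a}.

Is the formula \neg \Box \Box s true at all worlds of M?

Yes

Let φ = \neg \Box \Box s. Evaluate φ at each world:
  a (successors {a, b, c}): φ is true.
  b (successors {b, c, d, e}): φ is true.
  c (successors {a, b, c, e}): φ is true.
  d (successors {c, d}): φ is true.
  e (successors {d, e}): φ is true.
For instance, at b:
  At b: \Box \Box s is false, so \neg \Box \Box s is true.
    At b: \Box \Box s requires \Box s at every successor {b, c, d, e}.
      \Box s fails at b, so \Box \Box s is false at b.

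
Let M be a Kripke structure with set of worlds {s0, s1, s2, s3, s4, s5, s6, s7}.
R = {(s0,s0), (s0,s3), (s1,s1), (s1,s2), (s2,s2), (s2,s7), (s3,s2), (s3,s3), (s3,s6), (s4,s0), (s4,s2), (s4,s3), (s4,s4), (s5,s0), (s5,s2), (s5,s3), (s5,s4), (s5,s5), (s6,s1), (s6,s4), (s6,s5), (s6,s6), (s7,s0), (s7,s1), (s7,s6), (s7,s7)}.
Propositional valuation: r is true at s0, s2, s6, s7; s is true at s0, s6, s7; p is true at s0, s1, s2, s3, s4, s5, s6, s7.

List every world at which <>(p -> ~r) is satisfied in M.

s0, s1, s3, s4, s5, s6, s7

Let φ = <>(p -> ~r). Evaluate φ at each world:
  s0 (successors {s0, s3}): φ is true.
  s1 (successors {s1, s2}): φ is true.
  s2 (successors {s2, s7}): φ is false.
  s3 (successors {s2, s3, s6}): φ is true.
  s4 (successors {s0, s2, s3, s4}): φ is true.
  s5 (successors {s0, s2, s3, s4, s5}): φ is true.
  s6 (successors {s1, s4, s5, s6}): φ is true.
  s7 (successors {s0, s1, s6, s7}): φ is true.
For instance, at s7:
  At s7: <>(p -> ~r) requires p -> ~r at some successor in {s0, s1, s6, s7}.
    p -> ~r holds at s1, so <>(p -> ~r) is true at s7.
Satisfying worlds: {s0, s1, s3, s4, s5, s6, s7}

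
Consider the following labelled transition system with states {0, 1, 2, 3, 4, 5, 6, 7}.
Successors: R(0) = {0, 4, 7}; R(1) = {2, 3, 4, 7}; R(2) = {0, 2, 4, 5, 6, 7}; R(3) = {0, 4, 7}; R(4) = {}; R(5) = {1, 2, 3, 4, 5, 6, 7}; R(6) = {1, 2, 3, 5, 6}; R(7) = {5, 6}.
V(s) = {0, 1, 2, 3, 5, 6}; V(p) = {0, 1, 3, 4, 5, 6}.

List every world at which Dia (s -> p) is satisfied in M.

Recall that Dia ψ holds at a world iff ψ holds at some accessible world.
Let φ = Dia (s -> p). Evaluate φ at each world:
  0 (successors {0, 4, 7}): φ is true.
  1 (successors {2, 3, 4, 7}): φ is true.
  2 (successors {0, 2, 4, 5, 6, 7}): φ is true.
  3 (successors {0, 4, 7}): φ is true.
  4 (successors ∅): φ is false.
  5 (successors {1, 2, 3, 4, 5, 6, 7}): φ is true.
  6 (successors {1, 2, 3, 5, 6}): φ is true.
  7 (successors {5, 6}): φ is true.
For instance, at 0:
  At 0: Dia (s -> p) requires s -> p at some successor in {0, 4, 7}.
    s -> p holds at 0, so Dia (s -> p) is true at 0.
Satisfying worlds: {0, 1, 2, 3, 5, 6, 7}

0, 1, 2, 3, 5, 6, 7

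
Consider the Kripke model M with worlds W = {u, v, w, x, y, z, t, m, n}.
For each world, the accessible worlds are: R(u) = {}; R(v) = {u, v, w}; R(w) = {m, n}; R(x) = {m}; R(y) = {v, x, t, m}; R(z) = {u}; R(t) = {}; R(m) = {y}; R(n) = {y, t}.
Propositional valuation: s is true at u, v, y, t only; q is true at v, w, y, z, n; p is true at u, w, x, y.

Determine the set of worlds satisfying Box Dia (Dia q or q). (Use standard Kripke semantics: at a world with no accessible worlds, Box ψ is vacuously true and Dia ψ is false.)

u, w, x, t, m

Let φ = Box Dia (Dia q or q). Evaluate φ at each world:
  u (successors ∅): φ is true.
  v (successors {u, v, w}): φ is false.
  w (successors {m, n}): φ is true.
  x (successors {m}): φ is true.
  y (successors {v, x, t, m}): φ is false.
  z (successors {u}): φ is false.
  t (successors ∅): φ is true.
  m (successors {y}): φ is true.
  n (successors {y, t}): φ is false.
For instance, at w:
  At w: Box Dia (Dia q or q) requires Dia (Dia q or q) at every successor {m, n}.
      At m: Dia (Dia q or q) requires Dia q or q at some successor in {y}.
        Dia q or q holds at y, so Dia (Dia q or q) is true at m.
      At n: Dia (Dia q or q) requires Dia q or q at some successor in {y, t}.
        Dia q or q holds at y, so Dia (Dia q or q) is true at n.
  So Box Dia (Dia q or q) is true at w.
Satisfying worlds: {u, w, x, t, m}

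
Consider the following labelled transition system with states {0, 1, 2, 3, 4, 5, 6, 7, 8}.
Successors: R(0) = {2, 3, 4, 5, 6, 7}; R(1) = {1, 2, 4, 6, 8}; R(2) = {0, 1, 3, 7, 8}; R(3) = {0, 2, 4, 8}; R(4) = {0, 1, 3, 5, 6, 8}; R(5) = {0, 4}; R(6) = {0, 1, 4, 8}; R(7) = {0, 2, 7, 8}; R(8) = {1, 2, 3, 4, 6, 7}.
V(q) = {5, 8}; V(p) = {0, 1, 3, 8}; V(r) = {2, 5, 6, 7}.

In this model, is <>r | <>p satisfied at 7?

At 7: <>r is true, <>p is true, so <>r | <>p is true.
  At 7: <>r requires r at some successor in {0, 2, 7, 8}.
    r holds at 2, so <>r is true at 7.
  At 7: <>p requires p at some successor in {0, 2, 7, 8}.
    p holds at 0, so <>p is true at 7.

Yes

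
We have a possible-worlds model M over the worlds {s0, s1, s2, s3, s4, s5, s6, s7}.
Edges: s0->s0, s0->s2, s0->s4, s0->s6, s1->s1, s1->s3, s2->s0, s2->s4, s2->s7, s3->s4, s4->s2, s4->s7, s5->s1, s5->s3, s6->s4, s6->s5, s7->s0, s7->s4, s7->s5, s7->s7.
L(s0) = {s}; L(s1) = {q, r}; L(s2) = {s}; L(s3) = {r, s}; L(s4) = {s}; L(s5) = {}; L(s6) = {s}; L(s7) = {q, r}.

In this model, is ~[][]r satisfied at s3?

Yes

Recall that []ψ holds at a world iff ψ holds at every accessible world, and <>ψ holds iff ψ holds at some accessible world.
At s3: [][]r is false, so ~[][]r is true.
  At s3: [][]r requires []r at every successor {s4}.
    []r fails at s4, so [][]r is false at s3.
      At s4: []r requires r at every successor {s2, s7}.
        r fails at s2, so []r is false at s4.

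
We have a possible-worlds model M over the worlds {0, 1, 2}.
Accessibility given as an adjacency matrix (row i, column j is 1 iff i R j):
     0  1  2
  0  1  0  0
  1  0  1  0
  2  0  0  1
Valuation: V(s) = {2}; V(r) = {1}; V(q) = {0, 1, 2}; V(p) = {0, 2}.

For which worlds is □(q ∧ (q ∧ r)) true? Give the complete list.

Recall that □ψ holds at a world iff ψ holds at every accessible world, and ◇ψ holds iff ψ holds at some accessible world.
Let φ = □(q ∧ (q ∧ r)). Evaluate φ at each world:
  0 (successors {0}): φ is false.
  1 (successors {1}): φ is true.
  2 (successors {2}): φ is false.
For instance, at 0:
  At 0: □(q ∧ (q ∧ r)) requires q ∧ (q ∧ r) at every successor {0}.
    q ∧ (q ∧ r) fails at 0, so □(q ∧ (q ∧ r)) is false at 0.
Satisfying worlds: {1}

1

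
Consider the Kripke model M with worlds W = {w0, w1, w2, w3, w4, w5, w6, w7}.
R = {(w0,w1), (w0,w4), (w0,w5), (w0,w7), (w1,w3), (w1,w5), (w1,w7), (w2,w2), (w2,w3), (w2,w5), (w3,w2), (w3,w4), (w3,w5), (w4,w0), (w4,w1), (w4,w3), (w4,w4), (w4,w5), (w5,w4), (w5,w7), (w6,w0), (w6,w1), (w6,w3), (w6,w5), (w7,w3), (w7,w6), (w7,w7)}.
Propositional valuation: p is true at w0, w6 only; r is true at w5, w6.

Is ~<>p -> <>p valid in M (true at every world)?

Let φ = ~<>p -> <>p. Evaluate φ at each world:
  w0 (successors {w1, w4, w5, w7}): φ is false.
  w1 (successors {w3, w5, w7}): φ is false.
  w2 (successors {w2, w3, w5}): φ is false.
  w3 (successors {w2, w4, w5}): φ is false.
  w4 (successors {w0, w1, w3, w4, w5}): φ is true.
  w5 (successors {w4, w7}): φ is false.
  w6 (successors {w0, w1, w3, w5}): φ is true.
  w7 (successors {w3, w6, w7}): φ is true.
Detail at w0 (counterexample):
  At w0: ~<>p is true, <>p is false, so ~<>p -> <>p is false.
    At w0: <>p is false, so ~<>p is true.
      At w0: <>p requires p at some successor in {w1, w4, w5, w7}.
        At w1: p is false.
        At w4: p is false.
        At w5: p is false.
        At w7: p is false.
      So <>p is false at w0.
    At w0: <>p requires p at some successor in {w1, w4, w5, w7}.
      At w1: p is false.
      At w4: p is false.
      At w5: p is false.
      At w7: p is false.
    So <>p is false at w0.

No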